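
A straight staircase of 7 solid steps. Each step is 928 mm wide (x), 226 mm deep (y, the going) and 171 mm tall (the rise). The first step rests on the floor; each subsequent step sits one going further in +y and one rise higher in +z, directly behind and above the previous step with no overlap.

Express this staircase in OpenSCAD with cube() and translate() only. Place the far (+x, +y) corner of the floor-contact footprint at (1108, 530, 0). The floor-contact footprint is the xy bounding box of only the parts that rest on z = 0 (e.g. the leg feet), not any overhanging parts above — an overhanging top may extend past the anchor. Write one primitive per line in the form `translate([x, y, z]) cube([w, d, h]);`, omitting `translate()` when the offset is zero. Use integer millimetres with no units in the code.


translate([180, 304, 0]) cube([928, 226, 171]);
translate([180, 530, 171]) cube([928, 226, 171]);
translate([180, 756, 342]) cube([928, 226, 171]);
translate([180, 982, 513]) cube([928, 226, 171]);
translate([180, 1208, 684]) cube([928, 226, 171]);
translate([180, 1434, 855]) cube([928, 226, 171]);
translate([180, 1660, 1026]) cube([928, 226, 171]);


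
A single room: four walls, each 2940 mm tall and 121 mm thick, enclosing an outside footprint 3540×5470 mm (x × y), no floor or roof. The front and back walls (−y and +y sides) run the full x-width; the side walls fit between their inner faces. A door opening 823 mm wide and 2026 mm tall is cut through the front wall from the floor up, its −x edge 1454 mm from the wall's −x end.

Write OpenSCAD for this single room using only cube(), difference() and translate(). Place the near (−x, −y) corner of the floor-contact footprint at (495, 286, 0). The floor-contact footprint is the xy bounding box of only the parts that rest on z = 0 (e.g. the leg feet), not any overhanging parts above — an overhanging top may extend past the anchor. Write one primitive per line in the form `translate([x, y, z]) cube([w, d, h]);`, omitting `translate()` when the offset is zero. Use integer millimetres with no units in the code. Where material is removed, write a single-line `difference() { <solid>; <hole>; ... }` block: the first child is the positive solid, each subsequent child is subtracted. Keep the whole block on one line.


difference() { translate([495, 286, 0]) cube([3540, 121, 2940]); translate([1949, 286, 0]) cube([823, 121, 2026]); }
translate([495, 5635, 0]) cube([3540, 121, 2940]);
translate([495, 407, 0]) cube([121, 5228, 2940]);
translate([3914, 407, 0]) cube([121, 5228, 2940]);


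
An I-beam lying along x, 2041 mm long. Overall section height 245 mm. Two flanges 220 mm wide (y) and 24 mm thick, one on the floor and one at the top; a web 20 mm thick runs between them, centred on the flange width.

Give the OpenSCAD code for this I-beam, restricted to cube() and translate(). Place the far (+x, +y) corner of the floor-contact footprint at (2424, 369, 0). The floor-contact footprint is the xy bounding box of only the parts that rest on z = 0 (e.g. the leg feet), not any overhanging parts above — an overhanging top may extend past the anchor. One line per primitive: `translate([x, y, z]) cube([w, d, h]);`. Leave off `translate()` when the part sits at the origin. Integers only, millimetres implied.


translate([383, 149, 0]) cube([2041, 220, 24]);
translate([383, 249, 24]) cube([2041, 20, 197]);
translate([383, 149, 221]) cube([2041, 220, 24]);


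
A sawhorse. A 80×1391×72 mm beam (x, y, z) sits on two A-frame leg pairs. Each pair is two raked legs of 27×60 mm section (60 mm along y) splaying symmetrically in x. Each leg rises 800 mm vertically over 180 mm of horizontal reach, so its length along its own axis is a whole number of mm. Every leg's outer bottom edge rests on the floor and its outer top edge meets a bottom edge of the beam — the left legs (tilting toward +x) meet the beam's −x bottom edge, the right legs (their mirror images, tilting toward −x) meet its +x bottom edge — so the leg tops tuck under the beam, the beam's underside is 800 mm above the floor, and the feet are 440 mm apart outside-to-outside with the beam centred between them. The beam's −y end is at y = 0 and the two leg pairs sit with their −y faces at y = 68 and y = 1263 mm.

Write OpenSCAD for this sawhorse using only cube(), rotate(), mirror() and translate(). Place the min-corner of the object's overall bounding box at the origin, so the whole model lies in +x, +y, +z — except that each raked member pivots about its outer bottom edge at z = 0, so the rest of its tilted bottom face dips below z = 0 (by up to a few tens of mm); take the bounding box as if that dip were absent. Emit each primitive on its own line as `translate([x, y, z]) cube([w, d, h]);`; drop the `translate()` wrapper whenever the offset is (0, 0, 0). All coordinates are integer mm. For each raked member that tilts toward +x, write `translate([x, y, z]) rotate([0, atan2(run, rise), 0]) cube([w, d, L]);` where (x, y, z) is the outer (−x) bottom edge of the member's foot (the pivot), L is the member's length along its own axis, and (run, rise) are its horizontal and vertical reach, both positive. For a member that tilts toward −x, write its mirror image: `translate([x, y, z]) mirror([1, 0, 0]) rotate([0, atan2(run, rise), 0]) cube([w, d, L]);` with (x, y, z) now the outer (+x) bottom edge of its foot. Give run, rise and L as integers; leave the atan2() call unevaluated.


translate([180, 0, 800]) cube([80, 1391, 72]);
translate([0, 68, 0]) rotate([0, atan2(180, 800), 0]) cube([27, 60, 820]);
translate([440, 68, 0]) mirror([1, 0, 0]) rotate([0, atan2(180, 800), 0]) cube([27, 60, 820]);
translate([0, 1263, 0]) rotate([0, atan2(180, 800), 0]) cube([27, 60, 820]);
translate([440, 1263, 0]) mirror([1, 0, 0]) rotate([0, atan2(180, 800), 0]) cube([27, 60, 820]);


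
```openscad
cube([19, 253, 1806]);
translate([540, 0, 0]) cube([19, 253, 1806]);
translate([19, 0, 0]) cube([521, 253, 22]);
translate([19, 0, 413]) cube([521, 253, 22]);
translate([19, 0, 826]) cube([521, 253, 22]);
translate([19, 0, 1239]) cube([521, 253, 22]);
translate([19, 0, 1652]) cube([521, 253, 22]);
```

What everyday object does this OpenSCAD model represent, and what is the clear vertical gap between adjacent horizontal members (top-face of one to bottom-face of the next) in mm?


A bookshelf. The clear shelf gap is 391 mm.

Two tall side panels with 5 horizontal boards between them — a bookshelf. The first two shelf undersides are at z = 0 and z = 413; with shelf thickness 22, the clear gap is 413 − 0 − 22 = 391 mm.


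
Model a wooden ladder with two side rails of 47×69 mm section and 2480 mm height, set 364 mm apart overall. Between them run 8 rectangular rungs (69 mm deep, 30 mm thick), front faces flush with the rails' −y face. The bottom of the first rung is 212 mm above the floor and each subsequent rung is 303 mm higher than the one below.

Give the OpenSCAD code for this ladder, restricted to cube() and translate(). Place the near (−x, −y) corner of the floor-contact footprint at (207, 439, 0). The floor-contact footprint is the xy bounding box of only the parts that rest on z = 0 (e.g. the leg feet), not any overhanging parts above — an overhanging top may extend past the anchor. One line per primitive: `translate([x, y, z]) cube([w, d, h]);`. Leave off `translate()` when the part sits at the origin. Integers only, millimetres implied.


translate([207, 439, 0]) cube([47, 69, 2480]);
translate([524, 439, 0]) cube([47, 69, 2480]);
translate([254, 439, 212]) cube([270, 69, 30]);
translate([254, 439, 515]) cube([270, 69, 30]);
translate([254, 439, 818]) cube([270, 69, 30]);
translate([254, 439, 1121]) cube([270, 69, 30]);
translate([254, 439, 1424]) cube([270, 69, 30]);
translate([254, 439, 1727]) cube([270, 69, 30]);
translate([254, 439, 2030]) cube([270, 69, 30]);
translate([254, 439, 2333]) cube([270, 69, 30]);


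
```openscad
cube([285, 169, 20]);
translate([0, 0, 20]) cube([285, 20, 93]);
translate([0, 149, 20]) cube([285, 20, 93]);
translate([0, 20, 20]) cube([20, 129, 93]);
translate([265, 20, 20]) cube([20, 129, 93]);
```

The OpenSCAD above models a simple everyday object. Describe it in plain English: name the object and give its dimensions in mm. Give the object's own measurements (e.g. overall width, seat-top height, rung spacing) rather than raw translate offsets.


An open-topped rectangular box: outside dimensions 285×169×113 mm, with a uniform wall and base thickness of 20 mm. The base is a full 285×169 slab on the floor; four walls sit on top of the base. The front and back walls (the −y and +y sides) span the full width; the two side walls fit between them.


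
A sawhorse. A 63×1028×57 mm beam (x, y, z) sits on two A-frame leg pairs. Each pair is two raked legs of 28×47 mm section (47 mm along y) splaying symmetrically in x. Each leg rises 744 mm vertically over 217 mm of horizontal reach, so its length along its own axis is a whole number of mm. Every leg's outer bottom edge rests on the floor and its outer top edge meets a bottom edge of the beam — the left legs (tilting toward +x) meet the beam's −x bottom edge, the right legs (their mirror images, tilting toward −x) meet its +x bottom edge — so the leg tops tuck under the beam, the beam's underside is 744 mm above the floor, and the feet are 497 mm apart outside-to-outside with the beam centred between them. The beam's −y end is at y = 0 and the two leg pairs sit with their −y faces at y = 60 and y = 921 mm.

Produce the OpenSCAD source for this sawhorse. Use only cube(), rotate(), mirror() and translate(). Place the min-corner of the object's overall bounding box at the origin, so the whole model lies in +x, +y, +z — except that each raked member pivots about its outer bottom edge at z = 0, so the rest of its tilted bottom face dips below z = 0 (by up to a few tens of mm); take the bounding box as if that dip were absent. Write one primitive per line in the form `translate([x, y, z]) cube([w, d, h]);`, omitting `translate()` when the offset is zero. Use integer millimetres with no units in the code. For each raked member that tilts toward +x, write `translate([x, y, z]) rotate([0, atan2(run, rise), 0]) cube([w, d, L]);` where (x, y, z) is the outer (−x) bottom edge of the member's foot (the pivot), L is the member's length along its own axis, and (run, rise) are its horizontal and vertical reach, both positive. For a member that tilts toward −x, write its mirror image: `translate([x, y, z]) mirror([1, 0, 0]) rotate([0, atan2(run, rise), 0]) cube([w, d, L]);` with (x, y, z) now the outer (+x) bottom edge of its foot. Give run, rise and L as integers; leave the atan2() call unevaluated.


translate([217, 0, 744]) cube([63, 1028, 57]);
translate([0, 60, 0]) rotate([0, atan2(217, 744), 0]) cube([28, 47, 775]);
translate([497, 60, 0]) mirror([1, 0, 0]) rotate([0, atan2(217, 744), 0]) cube([28, 47, 775]);
translate([0, 921, 0]) rotate([0, atan2(217, 744), 0]) cube([28, 47, 775]);
translate([497, 921, 0]) mirror([1, 0, 0]) rotate([0, atan2(217, 744), 0]) cube([28, 47, 775]);


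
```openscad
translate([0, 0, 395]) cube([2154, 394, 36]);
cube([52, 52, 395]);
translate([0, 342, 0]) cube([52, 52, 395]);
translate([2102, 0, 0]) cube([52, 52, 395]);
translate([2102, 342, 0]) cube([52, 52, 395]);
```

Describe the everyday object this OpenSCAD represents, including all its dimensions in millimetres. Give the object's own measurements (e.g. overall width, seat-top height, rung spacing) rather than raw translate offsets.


A bench: a 2154×394 mm seat slab, 36 mm thick, top at z = 431 mm, on four 52×52 mm square legs flush with the seat corners and standing on z = 0.


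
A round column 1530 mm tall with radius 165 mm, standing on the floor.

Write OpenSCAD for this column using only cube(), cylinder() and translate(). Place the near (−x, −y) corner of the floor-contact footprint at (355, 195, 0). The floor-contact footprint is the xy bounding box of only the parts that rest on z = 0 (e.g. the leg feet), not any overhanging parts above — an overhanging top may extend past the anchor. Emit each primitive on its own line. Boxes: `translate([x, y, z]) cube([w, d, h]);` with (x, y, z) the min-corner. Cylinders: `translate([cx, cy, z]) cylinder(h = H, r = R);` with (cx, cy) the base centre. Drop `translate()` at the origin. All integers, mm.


translate([520, 360, 0]) cylinder(h = 1530, r = 165);


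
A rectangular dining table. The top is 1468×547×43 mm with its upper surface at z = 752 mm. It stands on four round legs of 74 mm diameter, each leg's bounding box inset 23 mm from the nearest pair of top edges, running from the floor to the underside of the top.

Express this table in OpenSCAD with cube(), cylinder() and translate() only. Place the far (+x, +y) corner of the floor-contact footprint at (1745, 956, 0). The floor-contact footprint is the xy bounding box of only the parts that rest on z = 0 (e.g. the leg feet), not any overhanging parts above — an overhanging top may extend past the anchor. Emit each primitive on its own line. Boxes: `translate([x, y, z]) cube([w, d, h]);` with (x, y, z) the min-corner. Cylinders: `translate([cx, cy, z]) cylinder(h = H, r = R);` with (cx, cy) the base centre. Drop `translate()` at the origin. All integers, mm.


// leg_h = 752 - 43 = 709
translate([300, 432, 709]) cube([1468, 547, 43]);
translate([360, 492, 0]) cylinder(h = 709, r = 37);
translate([1708, 492, 0]) cylinder(h = 709, r = 37);
translate([360, 919, 0]) cylinder(h = 709, r = 37);
translate([1708, 919, 0]) cylinder(h = 709, r = 37);


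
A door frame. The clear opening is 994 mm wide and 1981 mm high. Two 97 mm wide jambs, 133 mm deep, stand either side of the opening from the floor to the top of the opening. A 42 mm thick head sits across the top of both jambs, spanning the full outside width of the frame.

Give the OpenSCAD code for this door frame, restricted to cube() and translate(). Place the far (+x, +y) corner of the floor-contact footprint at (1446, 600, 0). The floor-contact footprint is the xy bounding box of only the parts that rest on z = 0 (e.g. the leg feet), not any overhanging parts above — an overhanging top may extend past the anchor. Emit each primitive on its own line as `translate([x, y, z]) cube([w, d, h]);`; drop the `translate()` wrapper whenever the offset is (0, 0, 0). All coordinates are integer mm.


translate([258, 467, 0]) cube([97, 133, 1981]);
translate([1349, 467, 0]) cube([97, 133, 1981]);
translate([258, 467, 1981]) cube([1188, 133, 42]);


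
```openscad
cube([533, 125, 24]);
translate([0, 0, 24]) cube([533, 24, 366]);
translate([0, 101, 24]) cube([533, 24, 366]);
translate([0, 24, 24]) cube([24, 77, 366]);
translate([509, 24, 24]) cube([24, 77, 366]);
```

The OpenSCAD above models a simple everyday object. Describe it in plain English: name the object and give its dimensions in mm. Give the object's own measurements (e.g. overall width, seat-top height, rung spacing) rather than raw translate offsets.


An open-topped rectangular box: outside dimensions 533×125×390 mm, with a uniform wall and base thickness of 24 mm. The base is a full 533×125 slab on the floor; four walls sit on top of the base. The front and back walls (the −y and +y sides) span the full width; the two side walls fit between them.


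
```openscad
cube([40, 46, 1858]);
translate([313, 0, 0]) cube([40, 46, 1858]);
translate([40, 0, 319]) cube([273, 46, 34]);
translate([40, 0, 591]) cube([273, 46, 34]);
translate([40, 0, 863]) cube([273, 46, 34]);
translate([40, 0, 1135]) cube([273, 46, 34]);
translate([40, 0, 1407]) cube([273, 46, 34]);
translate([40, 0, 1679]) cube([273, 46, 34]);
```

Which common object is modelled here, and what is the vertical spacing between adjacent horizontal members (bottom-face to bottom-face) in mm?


A ladder. The rung spacing is 272 mm.

Two tall 40×46 posts with 6 short bars between them — a ladder. Adjacent rungs sit at z = 319 and z = 591, so the spacing is 591 − 319 = 272 mm.


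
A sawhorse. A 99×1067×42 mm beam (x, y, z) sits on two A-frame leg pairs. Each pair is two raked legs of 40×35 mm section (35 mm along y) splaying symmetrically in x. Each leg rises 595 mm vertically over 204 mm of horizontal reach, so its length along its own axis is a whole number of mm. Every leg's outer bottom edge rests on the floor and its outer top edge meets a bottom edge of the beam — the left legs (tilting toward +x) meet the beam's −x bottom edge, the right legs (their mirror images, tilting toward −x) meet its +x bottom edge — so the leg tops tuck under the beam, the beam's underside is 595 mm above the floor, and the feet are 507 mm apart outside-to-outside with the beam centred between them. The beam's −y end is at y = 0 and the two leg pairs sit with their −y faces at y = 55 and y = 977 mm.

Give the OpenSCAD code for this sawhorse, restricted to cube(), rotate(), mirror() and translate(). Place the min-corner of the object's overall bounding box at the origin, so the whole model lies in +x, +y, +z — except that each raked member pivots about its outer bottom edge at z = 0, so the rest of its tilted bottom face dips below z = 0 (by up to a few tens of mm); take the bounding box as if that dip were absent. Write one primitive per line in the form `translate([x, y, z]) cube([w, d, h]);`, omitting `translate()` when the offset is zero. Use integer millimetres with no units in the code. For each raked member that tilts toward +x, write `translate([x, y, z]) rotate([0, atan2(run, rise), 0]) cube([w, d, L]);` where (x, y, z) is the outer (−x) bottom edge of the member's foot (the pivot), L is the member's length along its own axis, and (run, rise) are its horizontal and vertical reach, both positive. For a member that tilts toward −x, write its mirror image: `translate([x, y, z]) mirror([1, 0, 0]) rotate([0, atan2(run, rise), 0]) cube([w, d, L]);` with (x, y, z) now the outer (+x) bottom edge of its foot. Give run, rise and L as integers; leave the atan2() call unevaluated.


translate([204, 0, 595]) cube([99, 1067, 42]);
translate([0, 55, 0]) rotate([0, atan2(204, 595), 0]) cube([40, 35, 629]);
translate([507, 55, 0]) mirror([1, 0, 0]) rotate([0, atan2(204, 595), 0]) cube([40, 35, 629]);
translate([0, 977, 0]) rotate([0, atan2(204, 595), 0]) cube([40, 35, 629]);
translate([507, 977, 0]) mirror([1, 0, 0]) rotate([0, atan2(204, 595), 0]) cube([40, 35, 629]);


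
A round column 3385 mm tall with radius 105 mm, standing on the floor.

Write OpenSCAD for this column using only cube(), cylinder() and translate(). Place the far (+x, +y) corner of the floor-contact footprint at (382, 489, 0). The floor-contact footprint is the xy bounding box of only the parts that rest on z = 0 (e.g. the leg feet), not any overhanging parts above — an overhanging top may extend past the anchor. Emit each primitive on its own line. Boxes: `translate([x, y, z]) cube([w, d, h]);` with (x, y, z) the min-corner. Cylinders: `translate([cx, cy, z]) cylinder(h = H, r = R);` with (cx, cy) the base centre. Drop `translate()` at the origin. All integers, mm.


translate([277, 384, 0]) cylinder(h = 3385, r = 105);


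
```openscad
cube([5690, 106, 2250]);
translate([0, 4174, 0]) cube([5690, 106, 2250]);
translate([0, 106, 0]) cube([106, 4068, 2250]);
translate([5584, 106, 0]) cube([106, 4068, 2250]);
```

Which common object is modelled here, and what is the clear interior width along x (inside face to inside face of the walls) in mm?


A house (or room) frame. The interior width is 5478 mm.

Four 2250 mm walls enclosing a rectangle with no floor or roof — a room or house frame. Outside width is 5690 mm and wall thickness is 106 mm, so the interior width is 5690 − 2 × 106 = 5478 mm.


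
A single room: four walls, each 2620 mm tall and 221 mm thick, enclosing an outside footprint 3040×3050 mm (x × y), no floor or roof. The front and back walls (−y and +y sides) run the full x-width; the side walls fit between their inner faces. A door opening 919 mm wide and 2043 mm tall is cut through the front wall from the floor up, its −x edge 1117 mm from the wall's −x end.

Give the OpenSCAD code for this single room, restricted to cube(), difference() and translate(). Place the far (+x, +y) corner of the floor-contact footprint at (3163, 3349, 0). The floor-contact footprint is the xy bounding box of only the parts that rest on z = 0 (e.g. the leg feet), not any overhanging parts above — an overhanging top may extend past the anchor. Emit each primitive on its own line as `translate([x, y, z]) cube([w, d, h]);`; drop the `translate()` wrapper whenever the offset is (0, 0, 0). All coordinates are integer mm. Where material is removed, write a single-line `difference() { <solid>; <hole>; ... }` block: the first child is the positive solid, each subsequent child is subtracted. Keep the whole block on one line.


difference() { translate([123, 299, 0]) cube([3040, 221, 2620]); translate([1240, 299, 0]) cube([919, 221, 2043]); }
translate([123, 3128, 0]) cube([3040, 221, 2620]);
translate([123, 520, 0]) cube([221, 2608, 2620]);
translate([2942, 520, 0]) cube([221, 2608, 2620]);


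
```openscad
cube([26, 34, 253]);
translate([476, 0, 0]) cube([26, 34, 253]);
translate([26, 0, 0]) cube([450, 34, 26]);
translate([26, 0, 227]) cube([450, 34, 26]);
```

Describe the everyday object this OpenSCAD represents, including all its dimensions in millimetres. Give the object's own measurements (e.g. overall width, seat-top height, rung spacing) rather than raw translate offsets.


A rectangular picture frame lying in the x–z plane (depth along y). The opening is 450 mm wide (x) by 201 mm tall (z), surrounded by a border 26 mm wide on all four sides. The frame is 34 mm deep and is made of two full-height vertical stiles with two horizontal rails fitted between them.


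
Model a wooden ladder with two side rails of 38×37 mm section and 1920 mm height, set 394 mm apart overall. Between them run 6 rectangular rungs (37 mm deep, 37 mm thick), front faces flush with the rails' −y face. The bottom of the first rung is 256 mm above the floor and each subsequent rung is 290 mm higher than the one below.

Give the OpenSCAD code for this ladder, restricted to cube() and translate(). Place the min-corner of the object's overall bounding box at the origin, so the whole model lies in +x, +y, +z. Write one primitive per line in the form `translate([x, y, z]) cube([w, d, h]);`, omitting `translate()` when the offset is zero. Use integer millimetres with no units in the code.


// rung span = 394 - 2*38 = 318
// rung[k] z = 256 + k*290
cube([38, 37, 1920]);
translate([356, 0, 0]) cube([38, 37, 1920]);
translate([38, 0, 256]) cube([318, 37, 37]);
translate([38, 0, 546]) cube([318, 37, 37]);
translate([38, 0, 836]) cube([318, 37, 37]);
translate([38, 0, 1126]) cube([318, 37, 37]);
translate([38, 0, 1416]) cube([318, 37, 37]);
translate([38, 0, 1706]) cube([318, 37, 37]);


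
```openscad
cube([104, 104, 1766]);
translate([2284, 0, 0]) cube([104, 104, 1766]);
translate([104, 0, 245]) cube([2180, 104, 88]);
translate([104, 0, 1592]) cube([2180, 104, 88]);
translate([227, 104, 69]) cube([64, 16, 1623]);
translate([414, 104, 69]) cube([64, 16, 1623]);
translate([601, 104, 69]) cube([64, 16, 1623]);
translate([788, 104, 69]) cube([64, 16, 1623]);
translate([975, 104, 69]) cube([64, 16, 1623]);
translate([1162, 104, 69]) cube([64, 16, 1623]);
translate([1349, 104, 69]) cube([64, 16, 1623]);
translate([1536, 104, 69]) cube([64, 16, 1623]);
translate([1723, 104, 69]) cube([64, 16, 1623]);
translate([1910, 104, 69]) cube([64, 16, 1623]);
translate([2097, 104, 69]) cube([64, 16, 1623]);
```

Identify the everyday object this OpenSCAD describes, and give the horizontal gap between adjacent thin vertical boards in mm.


A fence section. The picket gap is 123 mm.

Two posts, two rails, 11 pickets — a fence section. Span 2180 mm holds 11 pickets of 64 mm with 12 equal gaps: ⌊(2180 − 11·64) / 12⌋ = 123 mm.


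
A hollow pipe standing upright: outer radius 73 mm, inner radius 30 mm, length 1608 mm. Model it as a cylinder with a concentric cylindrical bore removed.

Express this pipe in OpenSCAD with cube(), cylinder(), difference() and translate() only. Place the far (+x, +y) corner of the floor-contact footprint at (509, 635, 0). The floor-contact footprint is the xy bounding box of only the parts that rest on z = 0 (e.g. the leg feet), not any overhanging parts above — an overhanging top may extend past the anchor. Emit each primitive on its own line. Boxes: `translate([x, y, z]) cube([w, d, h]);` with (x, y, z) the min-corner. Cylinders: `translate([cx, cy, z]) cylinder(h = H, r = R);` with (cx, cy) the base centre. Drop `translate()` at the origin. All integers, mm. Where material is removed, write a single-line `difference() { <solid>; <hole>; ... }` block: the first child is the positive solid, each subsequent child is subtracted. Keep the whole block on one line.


difference() { translate([436, 562, 0]) cylinder(h = 1608, r = 73); translate([436, 562, 0]) cylinder(h = 1608, r = 30); }


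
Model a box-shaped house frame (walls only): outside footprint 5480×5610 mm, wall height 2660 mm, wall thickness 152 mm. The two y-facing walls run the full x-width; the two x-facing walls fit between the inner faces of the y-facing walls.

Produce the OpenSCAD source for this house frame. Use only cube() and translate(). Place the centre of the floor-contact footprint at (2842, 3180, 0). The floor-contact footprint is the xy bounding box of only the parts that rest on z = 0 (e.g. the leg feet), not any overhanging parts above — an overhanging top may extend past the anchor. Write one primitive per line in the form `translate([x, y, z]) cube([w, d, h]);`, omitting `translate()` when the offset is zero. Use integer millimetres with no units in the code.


translate([102, 375, 0]) cube([5480, 152, 2660]);
translate([102, 5833, 0]) cube([5480, 152, 2660]);
translate([102, 527, 0]) cube([152, 5306, 2660]);
translate([5430, 527, 0]) cube([152, 5306, 2660]);


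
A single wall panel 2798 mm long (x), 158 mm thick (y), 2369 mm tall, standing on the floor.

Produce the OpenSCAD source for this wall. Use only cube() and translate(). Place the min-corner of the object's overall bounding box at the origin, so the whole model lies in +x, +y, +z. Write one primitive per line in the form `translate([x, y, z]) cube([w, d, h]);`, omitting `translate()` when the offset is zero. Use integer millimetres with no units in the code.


cube([2798, 158, 2369]);


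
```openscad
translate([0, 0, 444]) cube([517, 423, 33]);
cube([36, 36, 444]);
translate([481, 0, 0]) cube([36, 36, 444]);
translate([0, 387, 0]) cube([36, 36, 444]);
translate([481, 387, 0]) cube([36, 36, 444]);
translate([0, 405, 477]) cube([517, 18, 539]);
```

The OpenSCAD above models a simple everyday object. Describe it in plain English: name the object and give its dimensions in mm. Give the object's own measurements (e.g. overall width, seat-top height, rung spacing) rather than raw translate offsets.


A chair. The seat is a 517×423×33 mm slab with its top at z = 477 mm, on four 36×36 mm corner legs (flush with the seat edges, standing on z = 0). A flat backrest 18 mm thick, 539 mm tall, spans the full seat width and rises from the seat top along its +y edge, rear face flush with the rear of the seat.


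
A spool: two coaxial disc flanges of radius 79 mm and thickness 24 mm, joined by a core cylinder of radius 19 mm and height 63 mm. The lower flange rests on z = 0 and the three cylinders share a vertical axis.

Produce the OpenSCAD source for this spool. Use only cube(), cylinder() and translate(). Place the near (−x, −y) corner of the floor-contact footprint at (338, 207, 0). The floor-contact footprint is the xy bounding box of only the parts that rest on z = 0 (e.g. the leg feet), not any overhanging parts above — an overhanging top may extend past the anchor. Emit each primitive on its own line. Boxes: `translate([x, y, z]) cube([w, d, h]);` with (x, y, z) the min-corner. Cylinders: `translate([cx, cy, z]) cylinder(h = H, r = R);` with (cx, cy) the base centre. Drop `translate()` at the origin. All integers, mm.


translate([417, 286, 0]) cylinder(h = 24, r = 79);
translate([417, 286, 24]) cylinder(h = 63, r = 19);
translate([417, 286, 87]) cylinder(h = 24, r = 79);


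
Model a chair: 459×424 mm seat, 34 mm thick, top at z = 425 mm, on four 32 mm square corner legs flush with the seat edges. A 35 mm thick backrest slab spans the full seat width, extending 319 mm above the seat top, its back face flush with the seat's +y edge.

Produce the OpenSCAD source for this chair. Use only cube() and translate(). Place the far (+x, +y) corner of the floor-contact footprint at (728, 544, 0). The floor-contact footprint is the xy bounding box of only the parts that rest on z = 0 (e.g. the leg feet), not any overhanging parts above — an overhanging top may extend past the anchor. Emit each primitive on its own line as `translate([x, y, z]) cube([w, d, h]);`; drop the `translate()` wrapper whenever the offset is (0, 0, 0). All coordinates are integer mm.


translate([269, 120, 391]) cube([459, 424, 34]);
translate([269, 120, 0]) cube([32, 32, 391]);
translate([696, 120, 0]) cube([32, 32, 391]);
translate([269, 512, 0]) cube([32, 32, 391]);
translate([696, 512, 0]) cube([32, 32, 391]);
translate([269, 509, 425]) cube([459, 35, 319]);


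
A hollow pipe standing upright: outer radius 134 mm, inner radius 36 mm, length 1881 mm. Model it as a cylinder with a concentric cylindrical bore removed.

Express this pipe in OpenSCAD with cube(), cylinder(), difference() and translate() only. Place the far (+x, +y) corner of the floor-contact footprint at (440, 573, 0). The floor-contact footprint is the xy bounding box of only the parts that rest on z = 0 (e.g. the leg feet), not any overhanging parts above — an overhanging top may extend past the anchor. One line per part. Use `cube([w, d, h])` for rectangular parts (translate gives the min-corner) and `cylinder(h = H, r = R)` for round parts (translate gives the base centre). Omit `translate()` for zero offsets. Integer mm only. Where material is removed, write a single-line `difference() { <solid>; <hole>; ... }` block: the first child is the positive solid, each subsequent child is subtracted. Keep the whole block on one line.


difference() { translate([306, 439, 0]) cylinder(h = 1881, r = 134); translate([306, 439, 0]) cylinder(h = 1881, r = 36); }


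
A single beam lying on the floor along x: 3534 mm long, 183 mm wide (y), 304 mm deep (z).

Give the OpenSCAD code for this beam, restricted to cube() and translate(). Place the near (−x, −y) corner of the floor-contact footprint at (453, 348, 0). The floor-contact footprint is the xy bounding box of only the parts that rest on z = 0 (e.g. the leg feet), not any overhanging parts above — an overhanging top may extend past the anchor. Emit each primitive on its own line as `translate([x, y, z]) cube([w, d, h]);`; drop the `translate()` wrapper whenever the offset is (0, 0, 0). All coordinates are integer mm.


translate([453, 348, 0]) cube([3534, 183, 304]);


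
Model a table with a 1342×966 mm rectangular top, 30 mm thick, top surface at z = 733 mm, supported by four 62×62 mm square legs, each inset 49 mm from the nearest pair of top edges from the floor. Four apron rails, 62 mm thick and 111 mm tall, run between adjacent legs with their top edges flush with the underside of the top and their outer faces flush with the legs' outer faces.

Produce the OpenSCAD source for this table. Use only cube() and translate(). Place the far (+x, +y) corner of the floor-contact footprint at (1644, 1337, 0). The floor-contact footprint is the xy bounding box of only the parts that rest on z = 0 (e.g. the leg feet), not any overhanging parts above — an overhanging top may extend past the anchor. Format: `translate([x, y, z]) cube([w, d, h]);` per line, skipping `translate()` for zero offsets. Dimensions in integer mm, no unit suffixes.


translate([351, 420, 703]) cube([1342, 966, 30]);
translate([400, 469, 0]) cube([62, 62, 703]);
translate([1582, 469, 0]) cube([62, 62, 703]);
translate([400, 1275, 0]) cube([62, 62, 703]);
translate([1582, 1275, 0]) cube([62, 62, 703]);
translate([462, 469, 592]) cube([1120, 62, 111]);
translate([462, 1275, 592]) cube([1120, 62, 111]);
translate([400, 531, 592]) cube([62, 744, 111]);
translate([1582, 531, 592]) cube([62, 744, 111]);


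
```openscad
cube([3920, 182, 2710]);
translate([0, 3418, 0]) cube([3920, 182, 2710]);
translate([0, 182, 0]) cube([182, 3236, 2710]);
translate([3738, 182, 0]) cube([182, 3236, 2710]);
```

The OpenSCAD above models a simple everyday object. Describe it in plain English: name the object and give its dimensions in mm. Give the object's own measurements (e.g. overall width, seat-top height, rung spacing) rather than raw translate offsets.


The wall frame of a small rectangular building: four walls, each 2710 mm tall and 182 mm thick, enclosing a footprint 3920 mm (x) by 3600 mm (y) outside-to-outside, with no floor or roof. The front and back walls (the −y and +y sides) span the full width; the two side walls fit between them.


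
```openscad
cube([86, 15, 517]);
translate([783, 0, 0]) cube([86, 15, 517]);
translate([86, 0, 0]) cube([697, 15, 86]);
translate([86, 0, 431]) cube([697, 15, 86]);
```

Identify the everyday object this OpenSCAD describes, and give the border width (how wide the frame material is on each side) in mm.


A picture frame. The border width is 86 mm.

Four thin pieces enclosing a rectangular opening — a picture frame. The two full-height stiles are 517 mm tall; the top rail sits at z = 431 and is 86 mm tall, so the border above the opening is 517 − 431 = 86 mm, matching the stile x-width.


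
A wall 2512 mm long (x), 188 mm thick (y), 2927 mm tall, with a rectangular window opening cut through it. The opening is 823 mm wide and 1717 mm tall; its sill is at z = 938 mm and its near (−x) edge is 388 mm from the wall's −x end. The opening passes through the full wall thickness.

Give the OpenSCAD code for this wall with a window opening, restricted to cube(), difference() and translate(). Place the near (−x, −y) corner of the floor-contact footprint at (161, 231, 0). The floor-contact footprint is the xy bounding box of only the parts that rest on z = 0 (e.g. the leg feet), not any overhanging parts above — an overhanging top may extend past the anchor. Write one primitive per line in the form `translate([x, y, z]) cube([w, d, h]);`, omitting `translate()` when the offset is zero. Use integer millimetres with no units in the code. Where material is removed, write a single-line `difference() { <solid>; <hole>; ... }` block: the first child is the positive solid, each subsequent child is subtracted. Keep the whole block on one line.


difference() { translate([161, 231, 0]) cube([2512, 188, 2927]); translate([549, 231, 938]) cube([823, 188, 1717]); }


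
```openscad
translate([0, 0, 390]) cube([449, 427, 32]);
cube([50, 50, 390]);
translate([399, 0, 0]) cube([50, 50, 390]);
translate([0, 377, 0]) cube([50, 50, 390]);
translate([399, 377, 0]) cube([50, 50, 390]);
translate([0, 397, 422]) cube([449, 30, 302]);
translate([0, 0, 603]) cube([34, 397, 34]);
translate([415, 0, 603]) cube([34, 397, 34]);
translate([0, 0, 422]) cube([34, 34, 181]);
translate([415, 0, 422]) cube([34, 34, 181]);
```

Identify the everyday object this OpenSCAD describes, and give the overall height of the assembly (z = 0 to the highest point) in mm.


A chair. The overall height is 724 mm.

A slab on four corner posts with a tall panel at the back — a chair. The seat slab sits at z = 390 with thickness 32, and the 302 mm backrest starts at the seat top, so the overall height is 390 + 32 + 302 = 724 mm.


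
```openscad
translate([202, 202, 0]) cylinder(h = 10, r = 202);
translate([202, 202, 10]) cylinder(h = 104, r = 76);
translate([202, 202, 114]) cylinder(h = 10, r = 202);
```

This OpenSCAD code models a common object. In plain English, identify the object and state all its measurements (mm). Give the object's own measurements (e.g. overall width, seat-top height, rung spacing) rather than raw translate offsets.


A spool: two coaxial disc flanges of radius 202 mm and thickness 10 mm, joined by a core cylinder of radius 76 mm and height 104 mm. The lower flange rests on z = 0 and the three cylinders share a vertical axis.


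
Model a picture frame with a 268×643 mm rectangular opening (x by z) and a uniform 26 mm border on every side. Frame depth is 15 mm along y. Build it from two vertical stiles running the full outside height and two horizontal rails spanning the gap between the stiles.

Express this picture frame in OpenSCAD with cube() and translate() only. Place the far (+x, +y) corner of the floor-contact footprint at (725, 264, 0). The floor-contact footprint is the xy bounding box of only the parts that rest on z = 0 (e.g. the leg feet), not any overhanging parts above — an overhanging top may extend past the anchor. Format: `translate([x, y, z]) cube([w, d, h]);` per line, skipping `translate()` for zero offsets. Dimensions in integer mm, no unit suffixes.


translate([405, 249, 0]) cube([26, 15, 695]);
translate([699, 249, 0]) cube([26, 15, 695]);
translate([431, 249, 0]) cube([268, 15, 26]);
translate([431, 249, 669]) cube([268, 15, 26]);


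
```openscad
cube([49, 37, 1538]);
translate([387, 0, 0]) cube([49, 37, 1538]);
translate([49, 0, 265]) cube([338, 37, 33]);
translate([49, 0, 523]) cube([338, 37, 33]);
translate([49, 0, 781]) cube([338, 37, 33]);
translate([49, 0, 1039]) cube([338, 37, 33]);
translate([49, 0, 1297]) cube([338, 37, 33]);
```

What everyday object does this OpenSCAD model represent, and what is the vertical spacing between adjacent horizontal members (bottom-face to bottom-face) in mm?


A ladder. The rung spacing is 258 mm.

Two tall 49×37 posts with 5 short bars between them — a ladder. Adjacent rungs sit at z = 265 and z = 523, so the spacing is 523 − 265 = 258 mm.


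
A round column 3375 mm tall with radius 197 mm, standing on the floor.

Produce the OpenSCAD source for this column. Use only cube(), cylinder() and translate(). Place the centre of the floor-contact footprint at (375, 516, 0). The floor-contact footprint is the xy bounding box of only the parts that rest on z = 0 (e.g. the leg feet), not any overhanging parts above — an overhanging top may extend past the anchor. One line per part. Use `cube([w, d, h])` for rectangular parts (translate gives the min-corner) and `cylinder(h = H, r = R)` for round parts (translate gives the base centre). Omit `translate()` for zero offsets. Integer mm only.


translate([375, 516, 0]) cylinder(h = 3375, r = 197);


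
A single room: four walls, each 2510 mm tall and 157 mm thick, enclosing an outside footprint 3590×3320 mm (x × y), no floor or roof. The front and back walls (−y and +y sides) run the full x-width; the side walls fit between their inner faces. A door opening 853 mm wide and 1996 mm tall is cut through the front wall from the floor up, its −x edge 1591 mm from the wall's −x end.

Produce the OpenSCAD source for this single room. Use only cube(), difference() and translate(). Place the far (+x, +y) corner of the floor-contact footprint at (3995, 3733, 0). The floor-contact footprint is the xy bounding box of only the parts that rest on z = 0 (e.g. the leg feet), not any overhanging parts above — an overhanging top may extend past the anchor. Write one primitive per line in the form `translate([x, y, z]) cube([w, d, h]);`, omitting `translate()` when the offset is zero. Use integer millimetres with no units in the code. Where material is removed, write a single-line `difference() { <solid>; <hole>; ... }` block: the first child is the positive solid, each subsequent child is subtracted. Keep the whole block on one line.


difference() { translate([405, 413, 0]) cube([3590, 157, 2510]); translate([1996, 413, 0]) cube([853, 157, 1996]); }
translate([405, 3576, 0]) cube([3590, 157, 2510]);
translate([405, 570, 0]) cube([157, 3006, 2510]);
translate([3838, 570, 0]) cube([157, 3006, 2510]);
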